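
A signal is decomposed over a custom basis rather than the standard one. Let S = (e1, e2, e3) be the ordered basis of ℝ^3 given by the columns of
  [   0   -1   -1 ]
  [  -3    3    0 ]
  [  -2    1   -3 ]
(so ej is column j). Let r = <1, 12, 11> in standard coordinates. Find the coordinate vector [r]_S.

We seek scalars with c_1 e1 + ... + c_3 e3 = r; equivalently solve M c = r where the columns of M are e1, ..., e3.
Gaussian elimination on [M | r] yields c = (-4, 0, -1).
Check: -4e1 + 0·e2 - e3 = <1, 12, 11>.

<-4, 0, -1>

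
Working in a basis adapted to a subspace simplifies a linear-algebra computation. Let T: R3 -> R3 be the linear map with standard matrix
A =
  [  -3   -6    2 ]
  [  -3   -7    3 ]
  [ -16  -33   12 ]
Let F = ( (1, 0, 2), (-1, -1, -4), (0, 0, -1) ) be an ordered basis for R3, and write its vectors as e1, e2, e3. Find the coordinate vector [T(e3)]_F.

(1, 3, 2)

Column 3 of [T]_F is the F-coordinate vector of T(e3).
In standard coordinates T(e3) = A e3 = (-2, -3, -12).
Converting to F: (-2, -3, -12) = e1 + 3e2 + 2e3, so the coordinate vector is (1, 3, 2).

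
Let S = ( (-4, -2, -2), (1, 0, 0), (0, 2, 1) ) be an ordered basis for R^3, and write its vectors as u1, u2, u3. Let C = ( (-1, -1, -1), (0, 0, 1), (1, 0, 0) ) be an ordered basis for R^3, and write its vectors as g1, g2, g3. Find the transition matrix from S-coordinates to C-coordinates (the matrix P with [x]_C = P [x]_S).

[[2, 0, -2], [0, 0, -1], [-2, 1, -2]]

Take x = uj: its S-coordinates are the j-th standard unit vector, so P e_j — column j of P — equals [uj]_C.
u1 = 2g1 + 0·g2 - 2g3, giving column 1 = (2, 0, -2); repeating for each j gives P = [[2, 0, -2], [0, 0, -1], [-2, 1, -2]].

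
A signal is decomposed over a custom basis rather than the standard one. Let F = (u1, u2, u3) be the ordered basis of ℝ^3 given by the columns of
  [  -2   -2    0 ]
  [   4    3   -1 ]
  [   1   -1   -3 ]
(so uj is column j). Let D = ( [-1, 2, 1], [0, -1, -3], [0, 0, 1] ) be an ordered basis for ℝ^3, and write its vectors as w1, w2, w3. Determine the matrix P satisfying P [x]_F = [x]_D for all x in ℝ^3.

Take x = uj: its F-coordinates are the j-th standard unit vector, so P e_j — column j of P — equals [uj]_D.
u1 = 2w1 + 0·w2 - w3, giving column 1 = [2, 0, -1]; repeating for each j gives P = [[2, 2, 0], [0, 1, 1], [-1, 0, 0]].

[[2, 2, 0], [0, 1, 1], [-1, 0, 0]]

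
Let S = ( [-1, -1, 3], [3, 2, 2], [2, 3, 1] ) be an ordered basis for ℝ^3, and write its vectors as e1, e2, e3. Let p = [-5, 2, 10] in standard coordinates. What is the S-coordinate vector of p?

Write p = c_1 e1 + ... + c_3 e3 and solve for the c_i.
Gaussian elimination on [M | p] yields c = (4, -3, 4).
Check: 4e1 - 3e2 + 4e3 = [-5, 2, 10].

[4, -3, 4]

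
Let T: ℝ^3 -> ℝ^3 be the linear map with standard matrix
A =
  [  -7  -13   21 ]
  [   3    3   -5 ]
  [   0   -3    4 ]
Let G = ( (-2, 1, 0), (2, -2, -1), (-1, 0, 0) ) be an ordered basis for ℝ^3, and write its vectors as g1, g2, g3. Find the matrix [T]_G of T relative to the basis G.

With P the matrix whose columns are g1, ..., g3, [T]_G = P^(-1) A P.
Column by column: T(g1) = A g1 = (1, -3, -3); its G-coordinates (3, 3, -1) give column 1.
Continuing for each basis vector yields [T]_G = [[3, 1, -3], [3, -2, 0], [-1, 3, -1]].

[[3, 1, -3], [3, -2, 0], [-1, 3, -1]]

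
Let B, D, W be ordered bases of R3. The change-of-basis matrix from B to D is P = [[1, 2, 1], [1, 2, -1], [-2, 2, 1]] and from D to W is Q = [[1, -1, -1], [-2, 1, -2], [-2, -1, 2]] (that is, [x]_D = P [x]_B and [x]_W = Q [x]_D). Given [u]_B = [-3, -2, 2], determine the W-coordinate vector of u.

Composing the changes, [u]_W = Q P [u]_B.
Q P = [[2, -2, 1], [3, -6, -5], [-7, -2, 1]]; applying this to [-3, -2, 2] gives [0, -7, 27].

[0, -7, 27]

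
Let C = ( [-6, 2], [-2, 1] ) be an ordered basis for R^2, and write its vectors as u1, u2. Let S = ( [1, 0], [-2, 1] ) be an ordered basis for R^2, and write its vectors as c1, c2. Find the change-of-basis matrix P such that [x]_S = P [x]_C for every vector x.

Column j of P is [uj]_S, since P maps C-coordinates to S-coordinates.
Expressing u1 in S: u1 = -2c1 + 2c2, so column 1 of P is [-2, 2].
Doing the same for each uj gives P = [[-2, 0], [2, 1]].

[[-2, 0], [2, 1]]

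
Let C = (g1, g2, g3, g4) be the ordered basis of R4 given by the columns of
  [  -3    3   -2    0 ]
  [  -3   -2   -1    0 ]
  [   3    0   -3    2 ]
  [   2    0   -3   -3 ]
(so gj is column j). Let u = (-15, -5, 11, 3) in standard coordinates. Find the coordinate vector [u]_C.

(3, -2, 0, 1)

[u]_C is the unique c with M c = u, where M has columns g1, ..., g4.
Gaussian elimination on [M | u] yields c = (3, -2, 0, 1).
Check: 3g1 - 2g2 + 0·g3 + g4 = (-15, -5, 11, 3).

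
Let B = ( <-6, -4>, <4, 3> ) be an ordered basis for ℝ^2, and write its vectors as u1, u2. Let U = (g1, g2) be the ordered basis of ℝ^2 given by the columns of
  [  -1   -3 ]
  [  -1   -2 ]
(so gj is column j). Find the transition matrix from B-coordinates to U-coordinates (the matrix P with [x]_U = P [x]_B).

Let M have columns uj and N have columns gj. Then for every x, N [x]_U = x = M [x]_B, so P = N^(-1) M.
Since det N = -1, N^(-1) has integer entries; multiplying gives P = [[0, -1], [2, -1]].

[[0, -1], [2, -1]]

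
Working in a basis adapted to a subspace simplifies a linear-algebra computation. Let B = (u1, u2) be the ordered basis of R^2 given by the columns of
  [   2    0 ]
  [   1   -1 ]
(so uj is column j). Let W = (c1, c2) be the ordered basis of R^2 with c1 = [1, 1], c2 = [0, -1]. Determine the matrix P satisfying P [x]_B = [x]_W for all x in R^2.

[[2, 0], [1, 1]]

Column j of P is [uj]_W, since P maps B-coordinates to W-coordinates.
Expressing u1 in W: u1 = 2c1 + c2, so column 1 of P is [2, 1].
Doing the same for each uj gives P = [[2, 0], [1, 1]].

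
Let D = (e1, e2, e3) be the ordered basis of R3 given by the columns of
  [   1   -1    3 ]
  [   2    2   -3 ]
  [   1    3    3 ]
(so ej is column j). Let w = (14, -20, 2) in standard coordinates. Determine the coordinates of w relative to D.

(-1, -3, 4)

We seek scalars with c_1 e1 + ... + c_3 e3 = w; equivalently solve M c = w where the columns of M are e1, ..., e3.
Row-reducing the augmented matrix [M | w] gives c = (-1, -3, 4).
Check: -e1 - 3e2 + 4e3 = (14, -20, 2).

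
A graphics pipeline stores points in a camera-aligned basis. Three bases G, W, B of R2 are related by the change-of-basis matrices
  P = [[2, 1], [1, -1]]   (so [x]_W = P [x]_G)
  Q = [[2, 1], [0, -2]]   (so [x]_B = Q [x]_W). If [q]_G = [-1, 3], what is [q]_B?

[-2, 8]

Apply P to get W-coordinates [1, -4], then Q to get B-coordinates.
The result is [q]_B = [-2, 8].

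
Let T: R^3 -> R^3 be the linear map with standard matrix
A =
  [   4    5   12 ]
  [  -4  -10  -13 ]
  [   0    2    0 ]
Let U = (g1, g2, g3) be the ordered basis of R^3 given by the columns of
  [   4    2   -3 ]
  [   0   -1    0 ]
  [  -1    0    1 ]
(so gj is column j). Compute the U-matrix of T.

[[-2, 1, -2], [3, -2, 1], [-2, -1, -2]]

With P the matrix whose columns are g1, ..., g3, [T]_U = P^(-1) A P.
Column by column: T(g1) = A g1 = [4, -3, 0]; its U-coordinates [-2, 3, -2] give column 1.
Continuing for each basis vector yields [T]_U = [[-2, 1, -2], [3, -2, 1], [-2, -1, -2]].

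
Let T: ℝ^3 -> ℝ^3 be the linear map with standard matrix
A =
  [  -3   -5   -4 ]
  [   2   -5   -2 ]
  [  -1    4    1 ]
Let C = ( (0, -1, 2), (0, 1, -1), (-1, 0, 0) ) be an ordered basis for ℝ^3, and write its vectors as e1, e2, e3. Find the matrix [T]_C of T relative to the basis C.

With P the matrix whose columns are e1, ..., e3, [T]_C = P^(-1) A P.
Column by column: T(e1) = A e1 = (-3, 1, -2); its C-coordinates (-1, 0, 3) give column 1.
Continuing for each basis vector yields [T]_C = [[-1, 0, -1], [0, -3, -3], [3, 1, -3]].

[[-1, 0, -1], [0, -3, -3], [3, 1, -3]]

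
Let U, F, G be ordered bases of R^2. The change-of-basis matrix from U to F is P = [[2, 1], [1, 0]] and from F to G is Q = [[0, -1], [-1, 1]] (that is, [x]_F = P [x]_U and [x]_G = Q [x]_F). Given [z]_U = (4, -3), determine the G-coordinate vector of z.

Apply P to get F-coordinates (5, 4), then Q to get G-coordinates.
The result is [z]_G = (-4, -1).

(-4, -1)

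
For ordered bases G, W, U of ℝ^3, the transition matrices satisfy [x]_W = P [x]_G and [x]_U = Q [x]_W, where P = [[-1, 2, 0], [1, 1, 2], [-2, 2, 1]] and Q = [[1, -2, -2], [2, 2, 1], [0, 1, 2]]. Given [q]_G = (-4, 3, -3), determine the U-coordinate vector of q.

Apply P to get W-coordinates (10, -7, 11), then Q to get U-coordinates.
The result is [q]_U = (2, 17, 15).

(2, 17, 15)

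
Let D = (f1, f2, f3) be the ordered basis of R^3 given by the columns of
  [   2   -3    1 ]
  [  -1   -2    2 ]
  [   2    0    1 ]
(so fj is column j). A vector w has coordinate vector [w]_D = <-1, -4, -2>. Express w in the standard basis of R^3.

<8, 5, -4>

The coordinates say w = -f1 - 4f2 - 2f3; adding the scaled basis vectors gives <8, 5, -4>.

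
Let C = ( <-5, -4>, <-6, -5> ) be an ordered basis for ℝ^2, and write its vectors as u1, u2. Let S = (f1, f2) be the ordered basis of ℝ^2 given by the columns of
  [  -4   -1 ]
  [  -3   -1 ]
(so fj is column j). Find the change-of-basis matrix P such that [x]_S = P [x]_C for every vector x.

Let M have columns uj and N have columns fj. Then for every x, N [x]_S = x = M [x]_C, so P = N^(-1) M.
Since det N = 1, N^(-1) has integer entries; multiplying gives P = [[1, 1], [1, 2]].

[[1, 1], [1, 2]]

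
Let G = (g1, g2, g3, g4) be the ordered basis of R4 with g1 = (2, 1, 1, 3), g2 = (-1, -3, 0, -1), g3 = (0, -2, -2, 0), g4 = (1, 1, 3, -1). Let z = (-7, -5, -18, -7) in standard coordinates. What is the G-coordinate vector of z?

We seek scalars with c_1 g1 + ... + c_4 g4 = z; equivalently solve M c = z where the columns of M are g1, ..., g4.
Row-reducing the augmented matrix [M | z] gives c = (-4, -3, 4, -2).
Check: -4g1 - 3g2 + 4g3 - 2g4 = (-7, -5, -18, -7).

(-4, -3, 4, -2)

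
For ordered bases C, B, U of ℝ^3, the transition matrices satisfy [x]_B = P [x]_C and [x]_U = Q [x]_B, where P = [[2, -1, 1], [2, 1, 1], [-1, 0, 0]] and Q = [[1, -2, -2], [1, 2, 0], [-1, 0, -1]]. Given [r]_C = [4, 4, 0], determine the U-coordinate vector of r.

[-12, 28, 0]

First [r]_B = P [r]_C = [4, 12, -4].
Then [r]_U = Q [r]_B = [-12, 28, 0].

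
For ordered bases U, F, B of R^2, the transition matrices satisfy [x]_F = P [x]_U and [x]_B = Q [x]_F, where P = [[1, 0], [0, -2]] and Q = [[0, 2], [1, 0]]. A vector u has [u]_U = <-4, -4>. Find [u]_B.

<16, -4>

First [u]_F = P [u]_U = <-4, 8>.
Then [u]_B = Q [u]_F = <16, -4>.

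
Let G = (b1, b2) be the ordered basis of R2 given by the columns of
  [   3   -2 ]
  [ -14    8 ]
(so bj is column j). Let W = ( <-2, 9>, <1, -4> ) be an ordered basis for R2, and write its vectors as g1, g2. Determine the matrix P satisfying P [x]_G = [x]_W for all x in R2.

[[-2, 0], [-1, -2]]

Take x = bj: its G-coordinates are the j-th standard unit vector, so P e_j — column j of P — equals [bj]_W.
b1 = -2g1 - g2, giving column 1 = <-2, -1>; repeating for each j gives P = [[-2, 0], [-1, -2]].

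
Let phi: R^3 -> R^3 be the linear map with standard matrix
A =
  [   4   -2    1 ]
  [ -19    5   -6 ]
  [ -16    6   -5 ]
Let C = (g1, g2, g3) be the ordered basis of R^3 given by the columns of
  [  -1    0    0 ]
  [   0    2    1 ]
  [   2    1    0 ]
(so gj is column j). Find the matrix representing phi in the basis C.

[[2, 3, 2], [2, 1, 2], [3, 2, 1]]

Let P have columns g1, ..., g3. Then [phi]_C = P^(-1) A P.
Here det P = 1, so P^(-1) is integer; computing A P first and then P^(-1)(A P) gives [[2, 3, 2], [2, 1, 2], [3, 2, 1]].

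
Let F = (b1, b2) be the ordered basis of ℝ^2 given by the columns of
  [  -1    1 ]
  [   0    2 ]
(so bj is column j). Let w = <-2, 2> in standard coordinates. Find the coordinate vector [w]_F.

<3, 1>

Write w = c_1 b1 + c_2 b2 and solve for the c_i.
System: -c_1 + c_2 = -2, 0c_1 + 2c_2 = 2; solving gives c_1 = 3, c_2 = 1.
Check: 3b1 + b2 = <-2, 2>.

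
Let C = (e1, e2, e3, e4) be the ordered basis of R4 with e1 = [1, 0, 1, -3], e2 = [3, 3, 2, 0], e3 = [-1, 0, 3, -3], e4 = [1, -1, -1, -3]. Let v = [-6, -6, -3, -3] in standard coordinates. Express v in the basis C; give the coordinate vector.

[v]_C is the unique c with M c = v, where M has columns e1, ..., e4.
Solving this 4x4 system gives c = (-4, -1, 2, 3).
Check: -4e1 - e2 + 2e3 + 3e4 = [-6, -6, -3, -3].

[-4, -1, 2, 3]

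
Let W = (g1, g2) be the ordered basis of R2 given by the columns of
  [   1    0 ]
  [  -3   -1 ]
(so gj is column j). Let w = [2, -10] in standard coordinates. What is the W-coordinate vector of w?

[2, 4]

[w]_W is the unique c with M c = w, where M has columns g1, g2.
System: c_1 + 0c_2 = 2, -3c_1 - c_2 = -10; solving gives c_1 = 2, c_2 = 4.
Check: 2g1 + 4g2 = [2, -10].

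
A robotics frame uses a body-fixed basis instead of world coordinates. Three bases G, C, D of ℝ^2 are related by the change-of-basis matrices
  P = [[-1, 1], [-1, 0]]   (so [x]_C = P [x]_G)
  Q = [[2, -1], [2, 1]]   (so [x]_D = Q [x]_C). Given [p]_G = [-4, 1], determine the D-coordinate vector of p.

[6, 14]

Composing the changes, [p]_D = Q P [p]_G.
Q P = [[-1, 2], [-3, 2]]; applying this to [-4, 1] gives [6, 14].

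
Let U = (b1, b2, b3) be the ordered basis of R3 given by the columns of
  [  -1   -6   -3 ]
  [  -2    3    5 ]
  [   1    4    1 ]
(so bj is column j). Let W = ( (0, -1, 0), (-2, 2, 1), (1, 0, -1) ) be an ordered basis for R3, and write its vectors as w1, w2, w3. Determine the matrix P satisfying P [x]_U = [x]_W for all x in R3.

[[2, 1, -1], [0, 2, 2], [-1, -2, 1]]

Column j of P is [bj]_W, since P maps U-coordinates to W-coordinates.
Expressing b1 in W: b1 = 2w1 + 0·w2 - w3, so column 1 of P is (2, 0, -1).
Doing the same for each bj gives P = [[2, 1, -1], [0, 2, 2], [-1, -2, 1]].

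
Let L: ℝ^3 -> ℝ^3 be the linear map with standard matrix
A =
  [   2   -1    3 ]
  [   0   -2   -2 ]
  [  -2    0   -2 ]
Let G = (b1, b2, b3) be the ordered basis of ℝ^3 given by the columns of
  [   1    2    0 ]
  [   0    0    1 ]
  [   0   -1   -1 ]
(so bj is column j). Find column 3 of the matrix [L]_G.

Compute L(b3) = A b3 = [-4, 0, 2] in standard coordinates.
Then write this in G-coordinates: solve for y in y_1 b1 + ... + y_3 b3 = [-4, 0, 2].
This gives y = [0, -2, 0], which is column 3 of [L]_G.

[0, -2, 0]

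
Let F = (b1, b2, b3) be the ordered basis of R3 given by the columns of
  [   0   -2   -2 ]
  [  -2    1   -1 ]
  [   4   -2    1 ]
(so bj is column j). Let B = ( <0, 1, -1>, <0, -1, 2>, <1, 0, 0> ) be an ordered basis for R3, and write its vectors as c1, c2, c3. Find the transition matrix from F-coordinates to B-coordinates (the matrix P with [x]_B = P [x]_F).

Column j of P is [bj]_B, since P maps F-coordinates to B-coordinates.
Expressing b1 in B: b1 = 0·c1 + 2c2 + 0·c3, so column 1 of P is <0, 2, 0>.
Doing the same for each bj gives P = [[0, 0, -1], [2, -1, 0], [0, -2, -2]].

[[0, 0, -1], [2, -1, 0], [0, -2, -2]]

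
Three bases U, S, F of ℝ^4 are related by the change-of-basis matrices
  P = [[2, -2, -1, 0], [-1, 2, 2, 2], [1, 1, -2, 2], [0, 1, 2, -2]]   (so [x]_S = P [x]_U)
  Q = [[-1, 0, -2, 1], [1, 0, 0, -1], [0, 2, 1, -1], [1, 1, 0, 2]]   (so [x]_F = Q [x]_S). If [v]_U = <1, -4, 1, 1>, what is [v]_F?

First [v]_S = P [v]_U = <9, -5, -3, -4>.
Then [v]_F = Q [v]_S = <-7, 13, -9, -4>.

<-7, 13, -9, -4>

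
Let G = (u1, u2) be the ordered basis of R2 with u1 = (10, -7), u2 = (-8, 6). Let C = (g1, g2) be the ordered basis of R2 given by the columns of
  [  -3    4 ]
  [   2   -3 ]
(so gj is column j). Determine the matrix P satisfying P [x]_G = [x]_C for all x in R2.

Column j of P is [uj]_C, since P maps G-coordinates to C-coordinates.
Expressing u1 in C: u1 = -2g1 + g2, so column 1 of P is (-2, 1).
Doing the same for each uj gives P = [[-2, 0], [1, -2]].

[[-2, 0], [1, -2]]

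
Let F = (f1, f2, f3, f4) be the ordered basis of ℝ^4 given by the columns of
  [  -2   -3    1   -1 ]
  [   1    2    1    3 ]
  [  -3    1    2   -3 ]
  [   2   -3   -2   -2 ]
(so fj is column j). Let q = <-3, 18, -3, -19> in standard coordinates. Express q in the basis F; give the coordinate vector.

<0, 1, 4, 4>

We seek scalars with c_1 f1 + ... + c_4 f4 = q; equivalently solve M c = q where the columns of M are f1, ..., f4.
Gaussian elimination on [M | q] yields c = (0, 1, 4, 4).
Check: 0·f1 + f2 + 4f3 + 4f4 = <-3, 18, -3, -19>.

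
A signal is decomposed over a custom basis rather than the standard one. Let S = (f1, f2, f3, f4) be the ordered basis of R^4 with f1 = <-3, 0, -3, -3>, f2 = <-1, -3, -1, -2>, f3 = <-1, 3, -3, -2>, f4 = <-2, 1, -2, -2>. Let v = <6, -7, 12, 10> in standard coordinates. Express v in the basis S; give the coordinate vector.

<0, -1, -3, -1>

We seek scalars with c_1 f1 + ... + c_4 f4 = v; equivalently solve M c = v where the columns of M are f1, ..., f4.
Row-reducing the augmented matrix [M | v] gives c = (0, -1, -3, -1).
Check: 0·f1 - f2 - 3f3 - f4 = <6, -7, 12, 10>.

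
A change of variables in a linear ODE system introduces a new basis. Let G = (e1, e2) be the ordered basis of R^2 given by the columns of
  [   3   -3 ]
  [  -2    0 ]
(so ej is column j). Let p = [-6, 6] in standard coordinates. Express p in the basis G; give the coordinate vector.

[-3, -1]

Write p = c_1 e1 + c_2 e2 and solve for the c_i.
System: 3c_1 - 3c_2 = -6, -2c_1 + 0c_2 = 6; solving gives c_1 = -3, c_2 = -1.
Check: -3e1 - e2 = [-6, 6].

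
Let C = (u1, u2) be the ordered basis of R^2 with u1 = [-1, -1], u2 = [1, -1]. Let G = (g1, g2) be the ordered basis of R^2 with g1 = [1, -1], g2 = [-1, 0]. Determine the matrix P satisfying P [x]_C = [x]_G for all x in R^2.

Take x = uj: its C-coordinates are the j-th standard unit vector, so P e_j — column j of P — equals [uj]_G.
u1 = g1 + 2g2, giving column 1 = [1, 2]; repeating for each j gives P = [[1, 1], [2, 0]].

[[1, 1], [2, 0]]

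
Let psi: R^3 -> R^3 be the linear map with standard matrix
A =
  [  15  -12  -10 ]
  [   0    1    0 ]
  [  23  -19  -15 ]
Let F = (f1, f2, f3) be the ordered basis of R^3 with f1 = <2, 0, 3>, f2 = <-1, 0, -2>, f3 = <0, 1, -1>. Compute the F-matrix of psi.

[[-1, 3, -1], [-2, 1, 0], [0, 0, 1]]

The j-th column of [psi]_F is [psi(fj)]_F.
psi(f1) = A f1 = <0, 0, 1> = -f1 - 2f2 + 0·f3, so column 1 is <-1, -2, 0>.
Repeating for f2, f3 and assembling the columns gives [[-1, 3, -1], [-2, 1, 0], [0, 0, 1]].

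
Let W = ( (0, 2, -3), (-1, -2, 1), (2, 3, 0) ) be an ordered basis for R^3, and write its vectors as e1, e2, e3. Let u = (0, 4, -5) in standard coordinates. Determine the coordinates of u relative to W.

We seek scalars with c_1 e1 + ... + c_3 e3 = u; equivalently solve M c = u where the columns of M are e1, ..., e3.
Row-reducing the augmented matrix [M | u] gives c = (3, 4, 2).
Check: 3e1 + 4e2 + 2e3 = (0, 4, -5).

(3, 4, 2)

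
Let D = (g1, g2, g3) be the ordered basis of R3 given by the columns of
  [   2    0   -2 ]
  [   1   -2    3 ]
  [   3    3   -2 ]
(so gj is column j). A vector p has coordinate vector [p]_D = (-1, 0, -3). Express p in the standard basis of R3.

The coordinates say p = -g1 + 0·g2 - 3g3; adding the scaled basis vectors gives (4, -10, 3).

(4, -10, 3)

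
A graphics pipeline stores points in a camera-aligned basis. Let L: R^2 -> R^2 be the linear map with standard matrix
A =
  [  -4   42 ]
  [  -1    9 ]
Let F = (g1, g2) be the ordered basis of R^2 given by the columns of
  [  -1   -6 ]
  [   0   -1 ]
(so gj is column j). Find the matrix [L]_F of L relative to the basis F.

[[2, 0], [-1, 3]]

Let P have columns g1, g2. Then [L]_F = P^(-1) A P.
Here det P = 1, so P^(-1) is integer; computing A P first and then P^(-1)(A P) gives [[2, 0], [-1, 3]].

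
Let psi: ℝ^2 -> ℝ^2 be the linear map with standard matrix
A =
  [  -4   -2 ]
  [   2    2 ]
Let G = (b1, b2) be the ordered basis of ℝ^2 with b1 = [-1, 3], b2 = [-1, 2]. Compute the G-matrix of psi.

[[0, 2], [2, -2]]

The j-th column of [psi]_G is [psi(bj)]_G.
psi(b1) = A b1 = [-2, 4] = 0·b1 + 2b2, so column 1 is [0, 2].
Repeating for b2 and assembling the columns gives [[0, 2], [2, -2]].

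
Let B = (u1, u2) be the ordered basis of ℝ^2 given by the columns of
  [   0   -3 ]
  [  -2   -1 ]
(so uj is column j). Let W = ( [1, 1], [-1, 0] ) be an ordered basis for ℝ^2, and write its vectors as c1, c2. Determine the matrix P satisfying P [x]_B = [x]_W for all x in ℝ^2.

[[-2, -1], [-2, 2]]

Let M have columns uj and N have columns cj. Then for every x, N [x]_W = x = M [x]_B, so P = N^(-1) M.
Since det N = 1, N^(-1) has integer entries; multiplying gives P = [[-2, -1], [-2, 2]].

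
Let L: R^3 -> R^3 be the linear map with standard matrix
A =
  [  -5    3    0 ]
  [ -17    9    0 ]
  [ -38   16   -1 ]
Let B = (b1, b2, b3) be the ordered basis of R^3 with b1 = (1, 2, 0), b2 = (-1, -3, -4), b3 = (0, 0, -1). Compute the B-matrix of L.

With P the matrix whose columns are b1, ..., b3, [L]_B = P^(-1) A P.
Column by column: L(b1) = A b1 = (1, 1, -6); its B-coordinates (2, 1, 2) give column 1.
Continuing for each basis vector yields [L]_B = [[2, -2, 0], [1, 2, 0], [2, -2, -1]].

[[2, -2, 0], [1, 2, 0], [2, -2, -1]]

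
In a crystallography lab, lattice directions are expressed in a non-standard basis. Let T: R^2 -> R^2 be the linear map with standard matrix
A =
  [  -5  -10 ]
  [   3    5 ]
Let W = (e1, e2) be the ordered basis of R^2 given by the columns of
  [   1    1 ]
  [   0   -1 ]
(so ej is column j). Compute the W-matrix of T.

[[-2, 3], [-3, 2]]

Let P have columns e1, e2. Then [T]_W = P^(-1) A P.
Here det P = -1, so P^(-1) is integer; computing A P first and then P^(-1)(A P) gives [[-2, 3], [-3, 2]].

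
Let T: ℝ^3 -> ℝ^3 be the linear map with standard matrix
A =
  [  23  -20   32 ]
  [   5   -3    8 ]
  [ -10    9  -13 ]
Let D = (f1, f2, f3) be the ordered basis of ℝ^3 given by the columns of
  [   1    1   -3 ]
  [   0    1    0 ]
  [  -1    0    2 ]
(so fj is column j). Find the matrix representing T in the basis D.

[[3, 1, 0], [-3, 2, 1], [3, 0, 2]]

With P the matrix whose columns are f1, ..., f3, [T]_D = P^(-1) A P.
Column by column: T(f1) = A f1 = (-9, -3, 3); its D-coordinates (3, -3, 3) give column 1.
Continuing for each basis vector yields [T]_D = [[3, 1, 0], [-3, 2, 1], [3, 0, 2]].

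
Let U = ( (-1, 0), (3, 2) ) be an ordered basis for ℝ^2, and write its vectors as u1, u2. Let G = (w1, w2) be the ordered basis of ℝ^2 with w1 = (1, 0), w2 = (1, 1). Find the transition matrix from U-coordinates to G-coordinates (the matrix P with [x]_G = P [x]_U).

[[-1, 1], [0, 2]]

Column j of P is [uj]_G, since P maps U-coordinates to G-coordinates.
Expressing u1 in G: u1 = -w1 + 0·w2, so column 1 of P is (-1, 0).
Doing the same for each uj gives P = [[-1, 1], [0, 2]].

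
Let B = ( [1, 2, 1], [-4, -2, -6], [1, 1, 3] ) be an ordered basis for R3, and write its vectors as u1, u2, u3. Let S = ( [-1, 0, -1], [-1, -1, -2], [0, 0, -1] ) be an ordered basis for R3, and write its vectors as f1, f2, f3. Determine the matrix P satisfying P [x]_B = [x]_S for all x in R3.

[[1, 2, 0], [-2, 2, -1], [2, 0, -1]]

Take x = uj: its B-coordinates are the j-th standard unit vector, so P e_j — column j of P — equals [uj]_S.
u1 = f1 - 2f2 + 2f3, giving column 1 = [1, -2, 2]; repeating for each j gives P = [[1, 2, 0], [-2, 2, -1], [2, 0, -1]].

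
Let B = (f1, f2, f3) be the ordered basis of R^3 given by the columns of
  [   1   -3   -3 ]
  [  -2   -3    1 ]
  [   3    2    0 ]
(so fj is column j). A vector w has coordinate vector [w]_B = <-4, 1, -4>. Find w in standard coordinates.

<5, 1, -10>

w = M [w]_B, where M has columns f1, ..., f3.
Carrying out the matrix-vector product, w = <5, 1, -10>.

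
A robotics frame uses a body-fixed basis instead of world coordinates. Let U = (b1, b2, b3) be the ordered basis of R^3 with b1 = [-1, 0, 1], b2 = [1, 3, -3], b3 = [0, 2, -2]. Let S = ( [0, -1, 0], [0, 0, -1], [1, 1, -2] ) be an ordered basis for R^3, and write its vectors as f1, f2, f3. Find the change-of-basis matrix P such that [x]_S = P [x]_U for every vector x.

Let M have columns bj and N have columns fj. Then for every x, N [x]_S = x = M [x]_U, so P = N^(-1) M.
Since det N = 1, N^(-1) has integer entries; multiplying gives P = [[-1, -2, -2], [1, 1, 2], [-1, 1, 0]].

[[-1, -2, -2], [1, 1, 2], [-1, 1, 0]]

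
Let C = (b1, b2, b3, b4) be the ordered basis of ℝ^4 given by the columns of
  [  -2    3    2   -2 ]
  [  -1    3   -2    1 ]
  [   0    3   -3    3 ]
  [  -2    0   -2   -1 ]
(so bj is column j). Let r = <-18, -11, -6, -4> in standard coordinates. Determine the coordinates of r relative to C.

<1, -4, 0, 2>

We seek scalars with c_1 b1 + ... + c_4 b4 = r; equivalently solve M c = r where the columns of M are b1, ..., b4.
Gaussian elimination on [M | r] yields c = (1, -4, 0, 2).
Check: b1 - 4b2 + 0·b3 + 2b4 = <-18, -11, -6, -4>.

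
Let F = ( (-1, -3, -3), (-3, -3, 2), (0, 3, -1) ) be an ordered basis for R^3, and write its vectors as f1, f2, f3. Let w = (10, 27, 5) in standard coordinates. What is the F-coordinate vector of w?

Write w = c_1 f1 + ... + c_3 f3 and solve for the c_i.
Solving this 3x3 system gives c = (-4, -2, 3).
Check: -4f1 - 2f2 + 3f3 = (10, 27, 5).

(-4, -2, 3)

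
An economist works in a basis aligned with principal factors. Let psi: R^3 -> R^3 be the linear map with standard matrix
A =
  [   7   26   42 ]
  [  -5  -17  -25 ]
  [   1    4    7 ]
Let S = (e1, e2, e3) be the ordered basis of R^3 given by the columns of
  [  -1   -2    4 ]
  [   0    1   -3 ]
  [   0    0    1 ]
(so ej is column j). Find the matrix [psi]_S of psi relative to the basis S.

[[-1, -2, -2], [2, -1, 3], [-1, 2, -1]]

With P the matrix whose columns are e1, ..., e3, [psi]_S = P^(-1) A P.
Column by column: psi(e1) = A e1 = [-7, 5, -1]; its S-coordinates [-1, 2, -1] give column 1.
Continuing for each basis vector yields [psi]_S = [[-1, -2, -2], [2, -1, 3], [-1, 2, -1]].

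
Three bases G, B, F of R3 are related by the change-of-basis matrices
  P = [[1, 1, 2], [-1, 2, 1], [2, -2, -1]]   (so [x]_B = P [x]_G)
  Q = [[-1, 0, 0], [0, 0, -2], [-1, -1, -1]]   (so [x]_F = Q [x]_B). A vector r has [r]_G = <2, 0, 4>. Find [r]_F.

<-10, 0, -12>

Apply P to get B-coordinates <10, 2, 0>, then Q to get F-coordinates.
The result is [r]_F = <-10, 0, -12>.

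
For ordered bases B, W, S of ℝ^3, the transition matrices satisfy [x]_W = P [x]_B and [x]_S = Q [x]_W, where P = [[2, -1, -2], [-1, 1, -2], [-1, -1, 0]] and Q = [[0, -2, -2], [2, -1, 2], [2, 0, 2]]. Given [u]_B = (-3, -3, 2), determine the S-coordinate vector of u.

Apply P to get W-coordinates (-7, -4, 6), then Q to get S-coordinates.
The result is [u]_S = (-4, 2, -2).

(-4, 2, -2)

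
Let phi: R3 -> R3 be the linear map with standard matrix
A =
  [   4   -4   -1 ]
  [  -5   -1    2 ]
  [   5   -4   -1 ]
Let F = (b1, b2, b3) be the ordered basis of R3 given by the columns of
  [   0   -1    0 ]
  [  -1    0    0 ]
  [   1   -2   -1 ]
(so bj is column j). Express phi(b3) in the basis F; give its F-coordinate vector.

[2, -1, 3]

Compute phi(b3) = A b3 = [1, -2, 1] in standard coordinates.
Then write this in F-coordinates: solve for y in y_1 b1 + ... + y_3 b3 = [1, -2, 1].
This gives y = [2, -1, 3], which is column 3 of [phi]_F.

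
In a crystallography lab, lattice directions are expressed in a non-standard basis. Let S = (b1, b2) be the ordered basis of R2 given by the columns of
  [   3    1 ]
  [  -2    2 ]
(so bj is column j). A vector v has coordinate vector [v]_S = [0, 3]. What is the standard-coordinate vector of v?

[3, 6]

v = M [v]_S, where M has columns b1, b2.
Carrying out the matrix-vector product, v = [3, 6].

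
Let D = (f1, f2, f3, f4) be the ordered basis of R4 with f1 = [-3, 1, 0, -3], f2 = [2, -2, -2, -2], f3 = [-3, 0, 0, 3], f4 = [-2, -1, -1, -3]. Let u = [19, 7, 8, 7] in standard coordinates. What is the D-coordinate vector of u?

We seek scalars with c_1 f1 + ... + c_4 f4 = u; equivalently solve M c = u where the columns of M are f1, ..., f4.
Gaussian elimination on [M | u] yields c = (-1, -2, -4, -4).
Check: -f1 - 2f2 - 4f3 - 4f4 = [19, 7, 8, 7].

[-1, -2, -4, -4]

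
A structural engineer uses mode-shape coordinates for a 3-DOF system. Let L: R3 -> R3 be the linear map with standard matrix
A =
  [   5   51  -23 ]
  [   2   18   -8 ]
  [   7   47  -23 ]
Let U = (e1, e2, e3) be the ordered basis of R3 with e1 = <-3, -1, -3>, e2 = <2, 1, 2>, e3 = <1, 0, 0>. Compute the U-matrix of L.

The j-th column of [L]_U is [L(ej)]_U.
L(e1) = A e1 = <3, 0, 1> = -e1 - e2 + 2e3, so column 1 is <-1, -1, 2>.
Repeating for e2, e3 and assembling the columns gives [[-1, -3, -3], [-1, 3, -1], [2, 0, -2]].

[[-1, -3, -3], [-1, 3, -1], [2, 0, -2]]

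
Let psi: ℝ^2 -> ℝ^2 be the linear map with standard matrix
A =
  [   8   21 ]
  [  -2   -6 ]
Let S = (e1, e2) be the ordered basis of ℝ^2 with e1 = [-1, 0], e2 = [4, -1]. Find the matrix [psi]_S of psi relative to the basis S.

Let P have columns e1, e2. Then [psi]_S = P^(-1) A P.
Here det P = 1, so P^(-1) is integer; computing A P first and then P^(-1)(A P) gives [[0, -3], [-2, 2]].

[[0, -3], [-2, 2]]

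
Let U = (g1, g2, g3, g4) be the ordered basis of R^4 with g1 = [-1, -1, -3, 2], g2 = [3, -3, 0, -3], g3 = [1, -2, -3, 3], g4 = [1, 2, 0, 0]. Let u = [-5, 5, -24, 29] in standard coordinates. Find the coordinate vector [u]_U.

[4, -3, 4, 4]

We seek scalars with c_1 g1 + ... + c_4 g4 = u; equivalently solve M c = u where the columns of M are g1, ..., g4.
Solving this 4x4 system gives c = (4, -3, 4, 4).
Check: 4g1 - 3g2 + 4g3 + 4g4 = [-5, 5, -24, 29].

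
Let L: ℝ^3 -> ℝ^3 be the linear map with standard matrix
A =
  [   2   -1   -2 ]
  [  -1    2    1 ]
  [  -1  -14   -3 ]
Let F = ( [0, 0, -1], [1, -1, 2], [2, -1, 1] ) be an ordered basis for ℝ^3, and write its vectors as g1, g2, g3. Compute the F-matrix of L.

[[-2, -3, -3], [0, 3, 3], [1, -2, 0]]

With P the matrix whose columns are g1, ..., g3, [L]_F = P^(-1) A P.
Column by column: L(g1) = A g1 = [2, -1, 3]; its F-coordinates [-2, 0, 1] give column 1.
Continuing for each basis vector yields [L]_F = [[-2, -3, -3], [0, 3, 3], [1, -2, 0]].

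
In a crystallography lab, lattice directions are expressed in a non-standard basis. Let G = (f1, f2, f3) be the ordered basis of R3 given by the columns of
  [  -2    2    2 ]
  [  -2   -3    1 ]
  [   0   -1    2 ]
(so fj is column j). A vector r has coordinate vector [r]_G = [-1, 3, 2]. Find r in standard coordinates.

[12, -5, 1]

The coordinates say r = -f1 + 3f2 + 2f3; adding the scaled basis vectors gives [12, -5, 1].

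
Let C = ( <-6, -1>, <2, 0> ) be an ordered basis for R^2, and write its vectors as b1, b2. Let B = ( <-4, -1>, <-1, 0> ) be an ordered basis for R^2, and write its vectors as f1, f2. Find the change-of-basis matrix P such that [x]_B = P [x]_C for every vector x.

[[1, 0], [2, -2]]

Take x = bj: its C-coordinates are the j-th standard unit vector, so P e_j — column j of P — equals [bj]_B.
b1 = f1 + 2f2, giving column 1 = <1, 2>; repeating for each j gives P = [[1, 0], [2, -2]].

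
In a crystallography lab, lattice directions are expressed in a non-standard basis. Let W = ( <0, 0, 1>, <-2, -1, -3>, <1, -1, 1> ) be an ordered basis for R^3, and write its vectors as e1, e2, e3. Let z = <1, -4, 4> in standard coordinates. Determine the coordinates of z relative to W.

<4, 1, 3>

We seek scalars with c_1 e1 + ... + c_3 e3 = z; equivalently solve M c = z where the columns of M are e1, ..., e3.
Gaussian elimination on [M | z] yields c = (4, 1, 3).
Check: 4e1 + e2 + 3e3 = <1, -4, 4>.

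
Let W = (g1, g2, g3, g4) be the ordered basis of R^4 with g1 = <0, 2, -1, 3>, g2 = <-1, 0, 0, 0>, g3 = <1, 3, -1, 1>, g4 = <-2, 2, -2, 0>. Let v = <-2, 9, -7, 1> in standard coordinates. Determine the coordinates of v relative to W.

Write v = c_1 g1 + ... + c_4 g4 and solve for the c_i.
Row-reducing the augmented matrix [M | v] gives c = (0, -3, 1, 3).
Check: 0·g1 - 3g2 + g3 + 3g4 = <-2, 9, -7, 1>.

<0, -3, 1, 3>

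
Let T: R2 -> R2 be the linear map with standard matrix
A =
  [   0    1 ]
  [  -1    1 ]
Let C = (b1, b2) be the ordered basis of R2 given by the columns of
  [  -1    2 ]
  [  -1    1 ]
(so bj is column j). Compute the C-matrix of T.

[[-1, 3], [-1, 2]]

The j-th column of [T]_C is [T(bj)]_C.
T(b1) = A b1 = [-1, 0] = -b1 - b2, so column 1 is [-1, -1].
Repeating for b2 and assembling the columns gives [[-1, 3], [-1, 2]].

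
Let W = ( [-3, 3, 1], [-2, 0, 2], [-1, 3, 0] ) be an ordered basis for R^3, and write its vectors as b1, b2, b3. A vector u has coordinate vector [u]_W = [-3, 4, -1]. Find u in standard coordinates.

[2, -12, 5]

u = M [u]_W, where M has columns b1, ..., b3.
Carrying out the matrix-vector product, u = [2, -12, 5].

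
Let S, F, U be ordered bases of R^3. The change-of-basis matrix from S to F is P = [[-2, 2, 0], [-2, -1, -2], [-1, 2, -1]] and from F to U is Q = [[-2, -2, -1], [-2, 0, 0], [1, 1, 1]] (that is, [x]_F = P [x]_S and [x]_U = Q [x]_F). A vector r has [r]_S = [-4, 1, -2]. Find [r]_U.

Composing the changes, [r]_U = Q P [r]_S.
Q P = [[9, -4, 5], [4, -4, 0], [-5, 3, -3]]; applying this to [-4, 1, -2] gives [-50, -20, 29].

[-50, -20, 29]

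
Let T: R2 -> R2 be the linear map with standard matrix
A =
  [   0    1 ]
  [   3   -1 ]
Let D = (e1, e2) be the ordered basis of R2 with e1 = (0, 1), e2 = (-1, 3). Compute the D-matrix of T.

[[2, 3], [-1, -3]]

Let P have columns e1, e2. Then [T]_D = P^(-1) A P.
Here det P = 1, so P^(-1) is integer; computing A P first and then P^(-1)(A P) gives [[2, 3], [-1, -3]].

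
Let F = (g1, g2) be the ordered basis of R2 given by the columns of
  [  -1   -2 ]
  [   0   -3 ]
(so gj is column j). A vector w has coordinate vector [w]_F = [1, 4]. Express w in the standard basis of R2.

[-9, -12]

w = M [w]_F, where M has columns g1, g2.
Carrying out the matrix-vector product, w = [-9, -12].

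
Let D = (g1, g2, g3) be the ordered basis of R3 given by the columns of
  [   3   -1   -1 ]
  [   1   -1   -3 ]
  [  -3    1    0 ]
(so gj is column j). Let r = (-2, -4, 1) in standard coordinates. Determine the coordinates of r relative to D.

(0, 1, 1)

[r]_D is the unique c with M c = r, where M has columns g1, ..., g3.
Gaussian elimination on [M | r] yields c = (0, 1, 1).
Check: 0·g1 + g2 + g3 = (-2, -4, 1).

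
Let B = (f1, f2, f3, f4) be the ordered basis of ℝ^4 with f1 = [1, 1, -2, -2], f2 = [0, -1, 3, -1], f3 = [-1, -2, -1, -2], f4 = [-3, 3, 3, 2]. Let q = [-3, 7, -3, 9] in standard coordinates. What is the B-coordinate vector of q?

[-1, -3, -1, 1]

Write q = c_1 f1 + ... + c_4 f4 and solve for the c_i.
Gaussian elimination on [M | q] yields c = (-1, -3, -1, 1).
Check: -f1 - 3f2 - f3 + f4 = [-3, 7, -3, 9].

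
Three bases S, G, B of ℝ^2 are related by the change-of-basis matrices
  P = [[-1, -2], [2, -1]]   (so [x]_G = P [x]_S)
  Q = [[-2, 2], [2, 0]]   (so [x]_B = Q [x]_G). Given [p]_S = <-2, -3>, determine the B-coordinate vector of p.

<-18, 16>

Composing the changes, [p]_B = Q P [p]_S.
Q P = [[6, 2], [-2, -4]]; applying this to <-2, -3> gives <-18, 16>.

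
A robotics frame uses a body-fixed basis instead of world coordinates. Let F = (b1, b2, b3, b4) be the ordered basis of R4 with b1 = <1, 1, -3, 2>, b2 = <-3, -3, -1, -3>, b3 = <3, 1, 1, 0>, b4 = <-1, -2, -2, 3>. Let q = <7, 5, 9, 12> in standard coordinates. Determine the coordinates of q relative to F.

[q]_F is the unique c with M c = q, where M has columns b1, ..., b4.
Solving this 4x4 system gives c = (-3, -4, 0, 2).
Check: -3b1 - 4b2 + 0·b3 + 2b4 = <7, 5, 9, 12>.

<-3, -4, 0, 2>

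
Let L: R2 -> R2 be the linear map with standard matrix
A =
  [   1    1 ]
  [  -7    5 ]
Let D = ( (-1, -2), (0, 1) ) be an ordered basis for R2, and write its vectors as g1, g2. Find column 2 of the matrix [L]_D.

Compute L(g2) = A g2 = (1, 5) in standard coordinates.
Then write this in D-coordinates: solve for y in y_1 g1 + y_2 g2 = (1, 5).
This gives y = (-1, 3), which is column 2 of [L]_D.

(-1, 3)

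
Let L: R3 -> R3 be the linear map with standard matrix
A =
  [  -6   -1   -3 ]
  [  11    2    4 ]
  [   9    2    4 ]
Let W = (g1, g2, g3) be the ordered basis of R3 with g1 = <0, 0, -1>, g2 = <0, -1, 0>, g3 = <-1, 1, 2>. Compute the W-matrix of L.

[[-2, 0, 1], [1, 1, 2], [-3, -1, 1]]

With P the matrix whose columns are g1, ..., g3, [L]_W = P^(-1) A P.
Column by column: L(g1) = A g1 = <3, -4, -4>; its W-coordinates <-2, 1, -3> give column 1.
Continuing for each basis vector yields [L]_W = [[-2, 0, 1], [1, 1, 2], [-3, -1, 1]].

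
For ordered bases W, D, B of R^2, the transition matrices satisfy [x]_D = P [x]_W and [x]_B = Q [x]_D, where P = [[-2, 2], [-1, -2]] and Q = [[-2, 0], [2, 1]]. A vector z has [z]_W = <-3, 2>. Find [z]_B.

Composing the changes, [z]_B = Q P [z]_W.
Q P = [[4, -4], [-5, 2]]; applying this to <-3, 2> gives <-20, 19>.

<-20, 19>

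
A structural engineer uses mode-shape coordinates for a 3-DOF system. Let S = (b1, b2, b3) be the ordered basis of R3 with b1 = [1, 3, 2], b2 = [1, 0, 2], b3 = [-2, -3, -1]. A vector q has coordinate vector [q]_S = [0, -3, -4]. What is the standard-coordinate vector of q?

[5, 12, -2]

By definition q = 0·b1 - 3b2 - 4b3.
Summing componentwise gives [5, 12, -2].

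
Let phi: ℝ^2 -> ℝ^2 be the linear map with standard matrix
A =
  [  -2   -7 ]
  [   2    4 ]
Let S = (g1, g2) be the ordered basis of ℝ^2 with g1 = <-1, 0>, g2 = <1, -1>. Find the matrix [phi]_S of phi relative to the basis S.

With P the matrix whose columns are g1, g2, [phi]_S = P^(-1) A P.
Column by column: phi(g1) = A g1 = <2, -2>; its S-coordinates <0, 2> give column 1.
Continuing for each basis vector yields [phi]_S = [[0, -3], [2, 2]].

[[0, -3], [2, 2]]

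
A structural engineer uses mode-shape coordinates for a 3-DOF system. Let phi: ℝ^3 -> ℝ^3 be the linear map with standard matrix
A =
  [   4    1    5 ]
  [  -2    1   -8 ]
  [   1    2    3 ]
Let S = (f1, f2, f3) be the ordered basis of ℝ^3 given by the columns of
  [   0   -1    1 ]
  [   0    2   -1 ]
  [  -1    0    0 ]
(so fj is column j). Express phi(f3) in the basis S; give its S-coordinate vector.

<1, 0, 3>

Compute phi(f3) = A f3 = <3, -3, -1> in standard coordinates.
Then write this in S-coordinates: solve for y in y_1 f1 + ... + y_3 f3 = <3, -3, -1>.
This gives y = <1, 0, 3>, which is column 3 of [phi]_S.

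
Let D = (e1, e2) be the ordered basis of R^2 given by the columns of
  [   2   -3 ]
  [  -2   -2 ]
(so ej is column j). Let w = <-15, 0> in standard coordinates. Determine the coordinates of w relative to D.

[w]_D is the unique c with M c = w, where M has columns e1, e2.
System: 2c_1 - 3c_2 = -15, -2c_1 - 2c_2 = 0; solving gives c_1 = -3, c_2 = 3.
Check: -3e1 + 3e2 = <-15, 0>.

<-3, 3>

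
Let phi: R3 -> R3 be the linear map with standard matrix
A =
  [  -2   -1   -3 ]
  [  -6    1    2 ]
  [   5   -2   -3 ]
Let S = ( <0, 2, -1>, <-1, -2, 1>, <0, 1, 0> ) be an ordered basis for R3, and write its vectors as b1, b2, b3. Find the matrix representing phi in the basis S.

Let P have columns b1, ..., b3. Then [phi]_S = P^(-1) A P.
Here det P = 1, so P^(-1) is integer; computing A P first and then P^(-1)(A P) gives [[0, 3, 3], [-1, -1, 1], [-2, -2, -3]].

[[0, 3, 3], [-1, -1, 1], [-2, -2, -3]]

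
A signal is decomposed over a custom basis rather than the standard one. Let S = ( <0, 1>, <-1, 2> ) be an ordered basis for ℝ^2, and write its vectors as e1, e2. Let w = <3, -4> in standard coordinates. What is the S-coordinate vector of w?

Write w = c_1 e1 + c_2 e2 and solve for the c_i.
System: 0c_1 - c_2 = 3, c_1 + 2c_2 = -4; solving gives c_1 = 2, c_2 = -3.
Check: 2e1 - 3e2 = <3, -4>.

<2, -3>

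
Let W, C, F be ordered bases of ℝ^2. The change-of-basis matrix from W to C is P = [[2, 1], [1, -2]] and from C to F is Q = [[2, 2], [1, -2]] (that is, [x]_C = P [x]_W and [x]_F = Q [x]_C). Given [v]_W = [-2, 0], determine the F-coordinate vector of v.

Apply P to get C-coordinates [-4, -2], then Q to get F-coordinates.
The result is [v]_F = [-12, 0].

[-12, 0]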